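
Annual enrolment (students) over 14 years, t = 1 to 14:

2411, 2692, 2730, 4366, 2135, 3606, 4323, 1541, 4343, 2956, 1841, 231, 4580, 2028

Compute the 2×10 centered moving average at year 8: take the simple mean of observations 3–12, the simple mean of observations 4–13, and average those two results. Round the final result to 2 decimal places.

2899.70

Sum over 3–12: 2730 + 4366 + 2135 + 3606 + 4323 + 1541 + 4343 + 2956 + 1841 + 231 = 28072
Sum over 4–13: 4366 + 2135 + 3606 + 4323 + 1541 + 4343 + 2956 + 1841 + 231 + 4580 = 29922
CMA at t=8 = (28072 + 29922) / (2·10) = 57994 / 20 = 2899.70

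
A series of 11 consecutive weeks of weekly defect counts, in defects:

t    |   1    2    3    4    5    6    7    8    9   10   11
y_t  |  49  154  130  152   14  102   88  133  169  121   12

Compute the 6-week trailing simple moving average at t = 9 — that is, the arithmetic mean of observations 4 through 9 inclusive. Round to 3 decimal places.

Sum of periods 4–9: 152 + 14 + 102 + 88 + 133 + 169 = 658
Divide by 6: 658 / 6 = 109.667

109.667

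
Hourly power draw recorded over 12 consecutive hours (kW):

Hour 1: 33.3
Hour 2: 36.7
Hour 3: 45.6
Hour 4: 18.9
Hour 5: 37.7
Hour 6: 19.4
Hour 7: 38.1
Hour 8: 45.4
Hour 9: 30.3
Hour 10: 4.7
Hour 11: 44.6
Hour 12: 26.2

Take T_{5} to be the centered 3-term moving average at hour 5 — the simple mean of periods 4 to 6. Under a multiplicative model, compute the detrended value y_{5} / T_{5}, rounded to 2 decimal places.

Trend T_5 = (18.9 + 37.7 + 19.4) / 3 = 76.0/3 = 25.3333
Ratio to trend: 37.7 / 25.3333 = 1.49

1.49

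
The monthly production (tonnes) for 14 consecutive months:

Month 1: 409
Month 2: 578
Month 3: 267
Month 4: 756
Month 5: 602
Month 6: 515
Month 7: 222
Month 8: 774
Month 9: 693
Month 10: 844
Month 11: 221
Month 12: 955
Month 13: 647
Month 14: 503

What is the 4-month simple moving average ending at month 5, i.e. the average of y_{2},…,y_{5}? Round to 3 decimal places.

Sum of periods 2–5: 578 + 267 + 756 + 602 = 2203
Divide by 4: 2203 / 4 = 550.750

550.750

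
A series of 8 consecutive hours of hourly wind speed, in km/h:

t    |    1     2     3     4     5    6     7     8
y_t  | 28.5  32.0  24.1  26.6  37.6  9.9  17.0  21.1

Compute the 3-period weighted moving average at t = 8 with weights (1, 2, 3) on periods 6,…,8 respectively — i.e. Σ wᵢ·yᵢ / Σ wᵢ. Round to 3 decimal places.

Weighted sum: 1·9.9 + 2·17.0 + 3·21.1 = 9.9 + 34.0 + 63.3 = 107.2
Weight total: 1 + 2 + 3 = 6
WMA = 107.2 / 6 = 17.867

17.867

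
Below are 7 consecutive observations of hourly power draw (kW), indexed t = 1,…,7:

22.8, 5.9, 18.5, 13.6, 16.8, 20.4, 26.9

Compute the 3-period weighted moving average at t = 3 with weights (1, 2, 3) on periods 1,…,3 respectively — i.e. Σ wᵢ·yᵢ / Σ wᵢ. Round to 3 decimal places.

15.017

Weighted sum: 1·22.8 + 2·5.9 + 3·18.5 = 22.8 + 11.8 + 55.5 = 90.1
Weight total: 1 + 2 + 3 = 6
WMA = 90.1 / 6 = 15.017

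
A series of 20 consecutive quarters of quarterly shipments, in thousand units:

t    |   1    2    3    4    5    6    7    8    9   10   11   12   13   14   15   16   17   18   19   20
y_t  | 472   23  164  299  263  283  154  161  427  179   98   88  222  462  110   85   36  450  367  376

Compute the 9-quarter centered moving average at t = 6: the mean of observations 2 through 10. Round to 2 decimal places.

217.00

Sum of periods 2–10: 23 + 164 + 299 + 263 + 283 + 154 + 161 + 427 + 179 = 1953
Divide by 9: 1953 / 9 = 217.00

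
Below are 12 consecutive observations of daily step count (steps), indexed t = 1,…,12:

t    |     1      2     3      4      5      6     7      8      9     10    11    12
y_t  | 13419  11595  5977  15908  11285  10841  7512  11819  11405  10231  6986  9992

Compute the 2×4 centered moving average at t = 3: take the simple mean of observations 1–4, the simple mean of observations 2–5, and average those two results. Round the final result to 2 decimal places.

11458.00

Sum over 1–4: 13419 + 11595 + 5977 + 15908 = 46899
Sum over 2–5: 11595 + 5977 + 15908 + 11285 = 44765
CMA at t=3 = (46899 + 44765) / (2·4) = 91664 / 8 = 11458.00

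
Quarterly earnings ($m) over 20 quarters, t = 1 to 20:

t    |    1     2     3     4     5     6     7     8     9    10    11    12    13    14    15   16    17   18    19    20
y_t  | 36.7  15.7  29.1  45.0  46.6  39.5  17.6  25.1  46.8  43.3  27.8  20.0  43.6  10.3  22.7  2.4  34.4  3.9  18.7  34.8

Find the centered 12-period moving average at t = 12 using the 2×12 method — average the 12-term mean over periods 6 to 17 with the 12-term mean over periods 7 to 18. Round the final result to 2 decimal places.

26.31

Sum over 6–17: 39.5 + 17.6 + 25.1 + 46.8 + 43.3 + 27.8 + 20.0 + 43.6 + 10.3 + 22.7 + 2.4 + 34.4 = 333.5
Sum over 7–18: 17.6 + 25.1 + 46.8 + 43.3 + 27.8 + 20.0 + 43.6 + 10.3 + 22.7 + 2.4 + 34.4 + 3.9 = 297.9
CMA at t=12 = (333.5 + 297.9) / (2·12) = 631.4 / 24 = 26.31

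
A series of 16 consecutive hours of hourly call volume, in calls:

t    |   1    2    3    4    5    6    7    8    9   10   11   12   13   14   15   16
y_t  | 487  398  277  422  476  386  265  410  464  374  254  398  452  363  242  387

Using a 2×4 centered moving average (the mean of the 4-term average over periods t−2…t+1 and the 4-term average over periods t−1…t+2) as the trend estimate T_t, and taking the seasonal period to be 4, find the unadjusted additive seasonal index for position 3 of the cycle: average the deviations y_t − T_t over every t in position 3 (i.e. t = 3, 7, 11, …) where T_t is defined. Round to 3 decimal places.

-117.458

Season position 3 occurs at t = 3, 7, 11 (where T_t is defined).
t=3: T_3 = 394.62500; y_3 − T_3 = 277 − 394.62500 = -117.62500
t=7: T_7 = 382.75000; y_7 − T_7 = 265 − 382.75000 = -117.75000
t=11: T_11 = 371.00000; y_11 − T_11 = 254 − 371.00000 = -117.00000
Mean deviation: (-117.62500 + -117.75000 + -117.00000) / 3 = -117.458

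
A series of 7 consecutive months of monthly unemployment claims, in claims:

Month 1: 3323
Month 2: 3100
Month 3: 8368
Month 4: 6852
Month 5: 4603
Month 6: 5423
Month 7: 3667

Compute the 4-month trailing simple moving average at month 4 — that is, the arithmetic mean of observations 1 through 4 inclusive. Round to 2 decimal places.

5410.75

Sum of periods 1–4: 3323 + 3100 + 8368 + 6852 = 21643
Divide by 4: 21643 / 4 = 5410.75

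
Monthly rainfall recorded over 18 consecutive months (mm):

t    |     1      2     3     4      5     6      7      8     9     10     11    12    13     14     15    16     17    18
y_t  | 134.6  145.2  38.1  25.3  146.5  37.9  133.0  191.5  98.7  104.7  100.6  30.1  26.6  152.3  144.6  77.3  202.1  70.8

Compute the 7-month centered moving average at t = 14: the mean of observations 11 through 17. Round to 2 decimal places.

Sum of periods 11–17: 100.6 + 30.1 + 26.6 + 152.3 + 144.6 + 77.3 + 202.1 = 733.6
Divide by 7: 733.6 / 7 = 104.80

104.80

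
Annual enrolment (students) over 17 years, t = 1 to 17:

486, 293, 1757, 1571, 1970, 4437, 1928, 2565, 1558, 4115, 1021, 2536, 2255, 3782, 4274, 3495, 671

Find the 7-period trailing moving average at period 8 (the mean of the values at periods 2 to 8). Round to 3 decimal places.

Sum of periods 2–8: 293 + 1757 + 1571 + 1970 + 4437 + 1928 + 2565 = 14521
Divide by 7: 14521 / 7 = 2074.429

2074.429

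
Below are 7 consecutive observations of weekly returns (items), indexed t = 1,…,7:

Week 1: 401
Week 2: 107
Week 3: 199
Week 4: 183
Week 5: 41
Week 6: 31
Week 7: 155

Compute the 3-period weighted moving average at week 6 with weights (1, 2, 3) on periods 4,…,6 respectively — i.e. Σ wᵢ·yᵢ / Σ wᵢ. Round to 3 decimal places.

Weighted sum: 1·183 + 2·41 + 3·31 = 183 + 82 + 93 = 358
Weight total: 1 + 2 + 3 = 6
WMA = 358 / 6 = 59.667

59.667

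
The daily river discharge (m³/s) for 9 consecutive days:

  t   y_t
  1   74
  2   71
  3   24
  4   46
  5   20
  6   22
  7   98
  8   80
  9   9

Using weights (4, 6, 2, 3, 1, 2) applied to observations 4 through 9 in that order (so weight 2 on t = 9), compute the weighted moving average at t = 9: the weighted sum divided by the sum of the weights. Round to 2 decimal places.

Weighted sum: 4·46 + 6·20 + 2·22 + 3·98 + 1·80 + 2·9 = 184 + 120 + 44 + 294 + 80 + 18 = 740
Weight total: 4 + 6 + 2 + 3 + 1 + 2 = 18
WMA = 740 / 18 = 41.11

41.11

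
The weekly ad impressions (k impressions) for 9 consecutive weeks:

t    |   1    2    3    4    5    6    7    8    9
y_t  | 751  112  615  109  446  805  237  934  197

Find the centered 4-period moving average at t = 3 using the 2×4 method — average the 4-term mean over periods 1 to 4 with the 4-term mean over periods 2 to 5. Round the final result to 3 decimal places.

358.625

Sum over 1–4: 751 + 112 + 615 + 109 = 1587
Sum over 2–5: 112 + 615 + 109 + 446 = 1282
CMA at t=3 = (1587 + 1282) / (2·4) = 2869 / 8 = 358.625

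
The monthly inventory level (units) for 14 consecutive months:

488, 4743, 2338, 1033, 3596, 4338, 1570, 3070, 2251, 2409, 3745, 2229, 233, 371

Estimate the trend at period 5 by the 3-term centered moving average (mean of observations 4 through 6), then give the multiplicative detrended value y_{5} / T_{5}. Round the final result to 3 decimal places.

1.203

Trend T_5 = (1033 + 3596 + 4338) / 3 = 8967/3 = 2989.00000
Ratio to trend: 3596 / 2989.00000 = 1.203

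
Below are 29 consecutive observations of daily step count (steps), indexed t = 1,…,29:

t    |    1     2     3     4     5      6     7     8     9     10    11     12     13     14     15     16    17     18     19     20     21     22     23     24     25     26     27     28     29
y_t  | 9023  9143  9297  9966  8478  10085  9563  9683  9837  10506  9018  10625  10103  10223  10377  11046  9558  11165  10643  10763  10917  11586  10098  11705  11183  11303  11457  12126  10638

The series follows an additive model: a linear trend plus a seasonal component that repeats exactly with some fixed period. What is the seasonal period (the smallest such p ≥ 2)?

6

First differences y_{t+1} − y_t: 120, 154, 669, -1488, 1607, -522, 120, 154, 669, -1488, 1607, -522, 120, 154, …
The difference pattern repeats every 6 terms and not for any smaller step, so p = 6.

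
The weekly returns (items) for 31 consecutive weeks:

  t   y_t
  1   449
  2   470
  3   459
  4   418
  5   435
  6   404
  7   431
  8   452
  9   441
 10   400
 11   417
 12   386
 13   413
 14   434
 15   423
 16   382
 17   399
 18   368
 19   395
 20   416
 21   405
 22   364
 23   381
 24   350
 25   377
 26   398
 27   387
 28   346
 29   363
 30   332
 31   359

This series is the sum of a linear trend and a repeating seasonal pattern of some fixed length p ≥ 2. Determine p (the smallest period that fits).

6

First differences y_{t+1} − y_t: 21, -11, -41, 17, -31, 27, 21, -11, -41, 17, -31, 27, 21, -11, …
The difference pattern repeats every 6 terms and not for any smaller step, so p = 6.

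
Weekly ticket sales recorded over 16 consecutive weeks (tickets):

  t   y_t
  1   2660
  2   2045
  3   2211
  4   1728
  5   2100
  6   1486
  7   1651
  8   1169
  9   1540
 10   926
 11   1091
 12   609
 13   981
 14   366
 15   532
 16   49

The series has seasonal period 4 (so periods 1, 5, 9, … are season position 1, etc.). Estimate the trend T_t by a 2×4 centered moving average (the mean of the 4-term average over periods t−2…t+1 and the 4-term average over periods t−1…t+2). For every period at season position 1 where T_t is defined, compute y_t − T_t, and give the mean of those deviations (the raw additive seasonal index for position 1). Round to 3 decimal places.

288.792

Season position 1 occurs at t = 5, 9, 13 (where T_t is defined).
t=5: T_5 = 1811.25000; y_5 − T_5 = 2100 − 1811.25000 = 288.75000
t=9: T_9 = 1251.50000; y_9 − T_9 = 1540 − 1251.50000 = 288.50000
t=13: T_13 = 691.87500; y_13 − T_13 = 981 − 691.87500 = 289.12500
Mean deviation: (288.75000 + 288.50000 + 289.12500) / 3 = 288.792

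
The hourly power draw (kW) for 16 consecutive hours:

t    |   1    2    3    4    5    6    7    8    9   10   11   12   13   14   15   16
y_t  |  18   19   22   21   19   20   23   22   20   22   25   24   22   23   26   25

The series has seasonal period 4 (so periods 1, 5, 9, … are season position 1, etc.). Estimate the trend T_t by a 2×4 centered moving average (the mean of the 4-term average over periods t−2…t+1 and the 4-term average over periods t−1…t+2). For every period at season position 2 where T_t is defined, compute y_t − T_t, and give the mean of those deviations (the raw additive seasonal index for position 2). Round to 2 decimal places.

Season position 2 occurs at t = 6, 10, 14 (where T_t is defined).
t=6: T_6 = 20.8750; y_6 − T_6 = 20 − 20.8750 = -0.8750
t=10: T_10 = 22.5000; y_10 − T_10 = 22 − 22.5000 = -0.5000
t=14: T_14 = 23.8750; y_14 − T_14 = 23 − 23.8750 = -0.8750
Mean deviation: (-0.8750 + -0.5000 + -0.8750) / 3 = -0.75

-0.75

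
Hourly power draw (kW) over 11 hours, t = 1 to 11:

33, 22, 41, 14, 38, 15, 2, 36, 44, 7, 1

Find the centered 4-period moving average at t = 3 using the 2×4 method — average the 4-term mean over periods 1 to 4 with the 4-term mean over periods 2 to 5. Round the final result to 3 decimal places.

Sum over 1–4: 33 + 22 + 41 + 14 = 110
Sum over 2–5: 22 + 41 + 14 + 38 = 115
CMA at t=3 = (110 + 115) / (2·4) = 225 / 8 = 28.125

28.125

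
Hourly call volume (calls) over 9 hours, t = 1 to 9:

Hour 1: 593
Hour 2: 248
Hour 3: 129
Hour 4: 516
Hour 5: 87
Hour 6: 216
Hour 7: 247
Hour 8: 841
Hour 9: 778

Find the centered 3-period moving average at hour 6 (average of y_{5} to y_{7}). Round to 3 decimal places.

Sum of periods 5–7: 87 + 216 + 247 = 550
Divide by 3: 550 / 3 = 183.333

183.333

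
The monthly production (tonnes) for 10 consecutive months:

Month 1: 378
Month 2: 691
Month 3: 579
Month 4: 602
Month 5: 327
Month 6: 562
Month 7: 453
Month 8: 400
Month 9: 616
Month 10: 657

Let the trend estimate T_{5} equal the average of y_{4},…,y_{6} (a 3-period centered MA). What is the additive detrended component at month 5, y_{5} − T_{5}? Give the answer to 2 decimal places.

Trend T_5 = (602 + 327 + 562) / 3 = 1491/3 = 497.0000
Detrended value: 327 − 497.0000 = -170.00

-170.00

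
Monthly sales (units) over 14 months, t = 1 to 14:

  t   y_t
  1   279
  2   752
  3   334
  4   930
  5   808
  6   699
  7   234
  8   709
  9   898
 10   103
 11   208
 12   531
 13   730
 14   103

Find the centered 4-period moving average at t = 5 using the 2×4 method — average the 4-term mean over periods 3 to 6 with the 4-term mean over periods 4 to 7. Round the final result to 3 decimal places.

Sum over 3–6: 334 + 930 + 808 + 699 = 2771
Sum over 4–7: 930 + 808 + 699 + 234 = 2671
CMA at t=5 = (2771 + 2671) / (2·4) = 5442 / 8 = 680.250

680.250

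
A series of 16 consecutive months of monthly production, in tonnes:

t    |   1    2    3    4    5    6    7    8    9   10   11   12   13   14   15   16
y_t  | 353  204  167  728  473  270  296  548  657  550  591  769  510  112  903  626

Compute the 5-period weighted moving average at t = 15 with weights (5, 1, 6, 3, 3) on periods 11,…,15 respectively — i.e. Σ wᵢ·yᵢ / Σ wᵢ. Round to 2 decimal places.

Weighted sum: 5·591 + 1·769 + 6·510 + 3·112 + 3·903 = 2955 + 769 + 3060 + 336 + 2709 = 9829
Weight total: 5 + 1 + 6 + 3 + 3 = 18
WMA = 9829 / 18 = 546.06

546.06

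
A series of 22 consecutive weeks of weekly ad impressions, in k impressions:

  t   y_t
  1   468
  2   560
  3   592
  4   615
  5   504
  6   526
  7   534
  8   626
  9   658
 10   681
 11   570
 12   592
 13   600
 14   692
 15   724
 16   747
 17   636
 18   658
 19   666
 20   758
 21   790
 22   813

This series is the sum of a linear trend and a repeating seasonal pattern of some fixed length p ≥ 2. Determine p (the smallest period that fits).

6

First differences y_{t+1} − y_t: 92, 32, 23, -111, 22, 8, 92, 32, 23, -111, 22, 8, 92, 32, …
The difference pattern repeats every 6 terms and not for any smaller step, so p = 6.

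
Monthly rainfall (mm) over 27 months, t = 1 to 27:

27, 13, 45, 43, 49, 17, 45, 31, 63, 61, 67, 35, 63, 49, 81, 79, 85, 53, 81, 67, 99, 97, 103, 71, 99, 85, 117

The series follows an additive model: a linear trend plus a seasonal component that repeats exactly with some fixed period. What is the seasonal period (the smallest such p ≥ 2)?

First differences y_{t+1} − y_t: -14, 32, -2, 6, -32, 28, -14, 32, -2, 6, -32, 28, -14, 32, …
The difference pattern repeats every 6 terms and not for any smaller step, so p = 6.

6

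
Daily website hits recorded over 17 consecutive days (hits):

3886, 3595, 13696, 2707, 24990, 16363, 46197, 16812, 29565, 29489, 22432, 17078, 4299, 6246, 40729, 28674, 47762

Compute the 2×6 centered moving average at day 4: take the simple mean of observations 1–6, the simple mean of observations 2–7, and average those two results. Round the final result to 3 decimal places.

Sum over 1–6: 3886 + 3595 + 13696 + 2707 + 24990 + 16363 = 65237
Sum over 2–7: 3595 + 13696 + 2707 + 24990 + 16363 + 46197 = 107548
CMA at t=4 = (65237 + 107548) / (2·6) = 172785 / 12 = 14398.750

14398.750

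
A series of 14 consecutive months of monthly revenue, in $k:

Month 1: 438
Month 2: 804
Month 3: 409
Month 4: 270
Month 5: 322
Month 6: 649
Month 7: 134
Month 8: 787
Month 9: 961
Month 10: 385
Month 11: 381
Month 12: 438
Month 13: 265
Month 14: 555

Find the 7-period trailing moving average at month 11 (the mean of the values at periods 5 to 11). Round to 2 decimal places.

517.00

Sum of periods 5–11: 322 + 649 + 134 + 787 + 961 + 385 + 381 = 3619
Divide by 7: 3619 / 7 = 517.00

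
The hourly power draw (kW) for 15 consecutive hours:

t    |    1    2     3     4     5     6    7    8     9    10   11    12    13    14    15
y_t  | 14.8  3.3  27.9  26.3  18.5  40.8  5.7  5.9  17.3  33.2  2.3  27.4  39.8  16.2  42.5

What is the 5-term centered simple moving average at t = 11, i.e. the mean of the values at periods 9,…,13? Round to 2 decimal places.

Sum of periods 9–13: 17.3 + 33.2 + 2.3 + 27.4 + 39.8 = 120.0
Divide by 5: 120.0 / 5 = 24.00

24.00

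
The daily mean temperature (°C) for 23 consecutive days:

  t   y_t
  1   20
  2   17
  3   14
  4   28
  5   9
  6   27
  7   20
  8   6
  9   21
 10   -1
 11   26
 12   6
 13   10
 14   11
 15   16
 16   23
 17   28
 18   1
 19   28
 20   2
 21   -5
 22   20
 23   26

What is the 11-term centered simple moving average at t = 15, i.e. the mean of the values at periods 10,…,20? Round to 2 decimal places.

13.64

Sum of periods 10–20: (-1) + 26 + 6 + 10 + 11 + 16 + 23 + 28 + 1 + 28 + 2 = 150
Divide by 11: 150 / 11 = 13.64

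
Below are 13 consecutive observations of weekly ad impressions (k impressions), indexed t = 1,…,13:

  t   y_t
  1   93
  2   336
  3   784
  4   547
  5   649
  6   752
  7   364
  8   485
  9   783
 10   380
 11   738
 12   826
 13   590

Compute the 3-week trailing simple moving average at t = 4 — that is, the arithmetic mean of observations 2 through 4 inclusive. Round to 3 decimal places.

555.667

Sum of periods 2–4: 336 + 784 + 547 = 1667
Divide by 3: 1667 / 3 = 555.667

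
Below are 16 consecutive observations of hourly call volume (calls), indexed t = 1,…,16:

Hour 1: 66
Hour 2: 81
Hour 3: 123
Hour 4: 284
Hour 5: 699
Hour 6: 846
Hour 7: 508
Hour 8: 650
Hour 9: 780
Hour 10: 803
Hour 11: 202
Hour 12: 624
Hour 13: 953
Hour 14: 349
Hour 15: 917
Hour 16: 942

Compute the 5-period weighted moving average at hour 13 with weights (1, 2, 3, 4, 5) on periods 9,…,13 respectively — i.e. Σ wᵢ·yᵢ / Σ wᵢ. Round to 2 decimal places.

683.53

Weighted sum: 1·780 + 2·803 + 3·202 + 4·624 + 5·953 = 780 + 1606 + 606 + 2496 + 4765 = 10253
Weight total: 1 + 2 + 3 + 4 + 5 = 15
WMA = 10253 / 15 = 683.53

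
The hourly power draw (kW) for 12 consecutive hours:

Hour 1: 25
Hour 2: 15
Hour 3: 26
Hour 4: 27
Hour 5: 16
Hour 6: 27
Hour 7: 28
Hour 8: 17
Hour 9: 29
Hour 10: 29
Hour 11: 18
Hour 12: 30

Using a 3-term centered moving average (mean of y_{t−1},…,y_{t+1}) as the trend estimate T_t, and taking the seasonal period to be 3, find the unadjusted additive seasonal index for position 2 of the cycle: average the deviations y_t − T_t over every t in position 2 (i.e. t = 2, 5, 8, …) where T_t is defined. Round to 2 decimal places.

Season position 2 occurs at t = 2, 5, 8, 11 (where T_t is defined).
t=2: T_2 = 22.0000; y_2 − T_2 = 15 − 22.0000 = -7.0000
t=5: T_5 = 23.3333; y_5 − T_5 = 16 − 23.3333 = -7.3333
t=8: T_8 = 24.6667; y_8 − T_8 = 17 − 24.6667 = -7.6667
t=11: T_11 = 25.6667; y_11 − T_11 = 18 − 25.6667 = -7.6667
Mean deviation: (-7.0000 + -7.3333 + -7.6667 + -7.6667) / 4 = -7.42

-7.42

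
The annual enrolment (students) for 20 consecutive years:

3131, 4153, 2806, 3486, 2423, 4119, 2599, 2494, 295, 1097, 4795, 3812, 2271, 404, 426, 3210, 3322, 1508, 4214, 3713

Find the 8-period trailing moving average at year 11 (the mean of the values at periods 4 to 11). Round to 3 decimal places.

2663.500

Sum of periods 4–11: 3486 + 2423 + 4119 + 2599 + 2494 + 295 + 1097 + 4795 = 21308
Divide by 8: 21308 / 8 = 2663.500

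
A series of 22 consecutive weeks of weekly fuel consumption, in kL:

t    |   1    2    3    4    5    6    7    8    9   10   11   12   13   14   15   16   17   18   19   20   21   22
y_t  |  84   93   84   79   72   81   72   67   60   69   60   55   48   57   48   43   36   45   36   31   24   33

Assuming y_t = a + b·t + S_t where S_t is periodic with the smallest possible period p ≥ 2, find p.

4

First differences y_{t+1} − y_t: 9, -9, -5, -7, 9, -9, -5, -7, 9, -9, …
The difference pattern repeats every 4 terms and not for any smaller step, so p = 4.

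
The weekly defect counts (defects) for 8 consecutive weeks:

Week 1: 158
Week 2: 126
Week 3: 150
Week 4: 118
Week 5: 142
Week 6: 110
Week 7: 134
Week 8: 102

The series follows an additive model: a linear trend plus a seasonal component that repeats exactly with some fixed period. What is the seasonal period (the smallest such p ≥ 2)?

2

First differences y_{t+1} − y_t: -32, 24, -32, 24, -32, 24, …
The difference pattern repeats every 2 terms and not for any smaller step, so p = 2.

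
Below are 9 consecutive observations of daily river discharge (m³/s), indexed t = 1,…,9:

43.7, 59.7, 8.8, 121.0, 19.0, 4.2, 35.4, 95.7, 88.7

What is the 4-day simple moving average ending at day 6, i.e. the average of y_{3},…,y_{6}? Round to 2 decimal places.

Sum of periods 3–6: 8.8 + 121.0 + 19.0 + 4.2 = 153.0
Divide by 4: 153.0 / 4 = 38.25

38.25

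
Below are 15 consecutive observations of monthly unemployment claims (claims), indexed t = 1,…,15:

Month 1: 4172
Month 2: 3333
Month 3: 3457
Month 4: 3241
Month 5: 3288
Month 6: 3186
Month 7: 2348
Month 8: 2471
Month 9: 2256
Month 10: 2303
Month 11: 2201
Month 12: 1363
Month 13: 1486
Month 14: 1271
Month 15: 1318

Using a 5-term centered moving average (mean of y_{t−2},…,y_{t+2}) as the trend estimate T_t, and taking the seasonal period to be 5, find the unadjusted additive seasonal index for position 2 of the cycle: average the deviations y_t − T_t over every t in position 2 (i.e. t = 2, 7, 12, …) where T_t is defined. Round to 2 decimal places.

-361.80

Season position 2 occurs at t = 7, 12 (where T_t is defined).
t=7: T_7 = 2709.8000; y_7 − T_7 = 2348 − 2709.8000 = -361.8000
t=12: T_12 = 1724.8000; y_12 − T_12 = 1363 − 1724.8000 = -361.8000
Mean deviation: (-361.8000 + -361.8000) / 2 = -361.80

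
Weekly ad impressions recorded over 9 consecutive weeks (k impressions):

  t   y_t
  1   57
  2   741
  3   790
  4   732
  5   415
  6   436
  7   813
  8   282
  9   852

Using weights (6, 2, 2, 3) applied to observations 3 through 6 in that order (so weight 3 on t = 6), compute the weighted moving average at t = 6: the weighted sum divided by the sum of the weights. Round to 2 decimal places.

Weighted sum: 6·790 + 2·732 + 2·415 + 3·436 = 4740 + 1464 + 830 + 1308 = 8342
Weight total: 6 + 2 + 2 + 3 = 13
WMA = 8342 / 13 = 641.69

641.69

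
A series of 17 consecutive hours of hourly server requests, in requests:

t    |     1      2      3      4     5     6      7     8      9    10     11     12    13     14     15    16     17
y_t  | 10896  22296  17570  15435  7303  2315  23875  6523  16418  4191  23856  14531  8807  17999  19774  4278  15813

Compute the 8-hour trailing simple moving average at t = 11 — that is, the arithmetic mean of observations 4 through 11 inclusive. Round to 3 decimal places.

Sum of periods 4–11: 15435 + 7303 + 2315 + 23875 + 6523 + 16418 + 4191 + 23856 = 99916
Divide by 8: 99916 / 8 = 12489.500

12489.500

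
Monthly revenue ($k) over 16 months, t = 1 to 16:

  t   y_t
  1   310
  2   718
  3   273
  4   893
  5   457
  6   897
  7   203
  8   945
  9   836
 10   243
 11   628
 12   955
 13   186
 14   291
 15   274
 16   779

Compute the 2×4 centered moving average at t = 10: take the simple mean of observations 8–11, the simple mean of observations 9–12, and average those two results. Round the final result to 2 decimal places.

664.25

Sum over 8–11: 945 + 836 + 243 + 628 = 2652
Sum over 9–12: 836 + 243 + 628 + 955 = 2662
CMA at t=10 = (2652 + 2662) / (2·4) = 5314 / 8 = 664.25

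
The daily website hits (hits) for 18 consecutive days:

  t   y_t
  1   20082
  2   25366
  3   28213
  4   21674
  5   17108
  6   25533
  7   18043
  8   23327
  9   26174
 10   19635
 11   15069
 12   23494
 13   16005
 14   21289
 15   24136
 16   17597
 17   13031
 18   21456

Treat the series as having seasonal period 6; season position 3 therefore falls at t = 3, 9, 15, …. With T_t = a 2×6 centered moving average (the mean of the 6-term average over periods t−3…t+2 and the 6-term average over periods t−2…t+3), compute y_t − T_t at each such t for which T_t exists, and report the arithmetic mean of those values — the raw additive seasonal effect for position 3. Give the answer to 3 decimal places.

Season position 3 occurs at t = 9, 15 (where T_t is defined).
t=9: T_9 = 21126.91667; y_9 − T_9 = 26174 − 21126.91667 = 5047.08333
t=15: T_15 = 19088.83333; y_15 − T_15 = 24136 − 19088.83333 = 5047.16667
Mean deviation: (5047.08333 + 5047.16667) / 2 = 5047.125

5047.125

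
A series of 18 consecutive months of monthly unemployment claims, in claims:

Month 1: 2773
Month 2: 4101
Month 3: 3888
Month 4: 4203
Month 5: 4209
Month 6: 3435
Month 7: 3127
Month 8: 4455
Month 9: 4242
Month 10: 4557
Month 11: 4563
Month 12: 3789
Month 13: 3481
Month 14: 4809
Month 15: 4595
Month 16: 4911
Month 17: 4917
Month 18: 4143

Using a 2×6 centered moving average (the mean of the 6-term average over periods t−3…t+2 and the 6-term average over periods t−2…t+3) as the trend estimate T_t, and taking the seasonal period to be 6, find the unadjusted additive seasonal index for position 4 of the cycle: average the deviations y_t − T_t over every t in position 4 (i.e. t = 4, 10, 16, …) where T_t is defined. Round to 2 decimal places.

Season position 4 occurs at t = 4, 10 (where T_t is defined).
t=4: T_4 = 3797.6667; y_4 − T_4 = 4203 − 3797.6667 = 405.3333
t=10: T_10 = 4151.6667; y_10 − T_10 = 4557 − 4151.6667 = 405.3333
Mean deviation: (405.3333 + 405.3333) / 2 = 405.33

405.33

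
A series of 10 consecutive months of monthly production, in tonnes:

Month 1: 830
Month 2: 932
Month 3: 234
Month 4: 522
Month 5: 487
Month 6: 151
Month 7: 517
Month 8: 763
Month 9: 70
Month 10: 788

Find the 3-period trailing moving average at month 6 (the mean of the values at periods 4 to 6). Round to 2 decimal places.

Sum of periods 4–6: 522 + 487 + 151 = 1160
Divide by 3: 1160 / 3 = 386.67

386.67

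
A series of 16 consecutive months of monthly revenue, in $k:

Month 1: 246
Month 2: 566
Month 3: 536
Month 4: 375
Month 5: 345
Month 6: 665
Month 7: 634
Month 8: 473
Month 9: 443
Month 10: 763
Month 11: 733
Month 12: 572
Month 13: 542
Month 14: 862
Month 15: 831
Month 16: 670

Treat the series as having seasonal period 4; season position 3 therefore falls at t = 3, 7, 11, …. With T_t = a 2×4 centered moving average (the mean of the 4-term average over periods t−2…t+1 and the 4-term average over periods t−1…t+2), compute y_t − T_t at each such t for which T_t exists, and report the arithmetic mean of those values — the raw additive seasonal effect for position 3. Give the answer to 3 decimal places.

Season position 3 occurs at t = 3, 7, 11 (where T_t is defined).
t=3: T_3 = 443.12500; y_3 − T_3 = 536 − 443.12500 = 92.87500
t=7: T_7 = 541.50000; y_7 − T_7 = 634 − 541.50000 = 92.50000
t=11: T_11 = 640.12500; y_11 − T_11 = 733 − 640.12500 = 92.87500
Mean deviation: (92.87500 + 92.50000 + 92.87500) / 3 = 92.750

92.750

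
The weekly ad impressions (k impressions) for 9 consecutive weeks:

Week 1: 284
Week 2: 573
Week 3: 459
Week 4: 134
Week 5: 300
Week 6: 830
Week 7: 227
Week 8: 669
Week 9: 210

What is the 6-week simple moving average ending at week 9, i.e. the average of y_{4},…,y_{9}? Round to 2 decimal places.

395.00

Sum of periods 4–9: 134 + 300 + 830 + 227 + 669 + 210 = 2370
Divide by 6: 2370 / 6 = 395.00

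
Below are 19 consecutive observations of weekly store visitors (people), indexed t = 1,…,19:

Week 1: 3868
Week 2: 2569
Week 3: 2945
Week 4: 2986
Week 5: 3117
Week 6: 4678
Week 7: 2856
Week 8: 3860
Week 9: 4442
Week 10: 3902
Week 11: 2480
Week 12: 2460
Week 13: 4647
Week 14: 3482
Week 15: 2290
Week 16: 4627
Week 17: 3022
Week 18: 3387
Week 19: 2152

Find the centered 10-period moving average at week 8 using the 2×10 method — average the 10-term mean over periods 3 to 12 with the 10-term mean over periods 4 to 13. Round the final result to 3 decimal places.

Sum over 3–12: 2945 + 2986 + 3117 + 4678 + 2856 + 3860 + 4442 + 3902 + 2480 + 2460 = 33726
Sum over 4–13: 2986 + 3117 + 4678 + 2856 + 3860 + 4442 + 3902 + 2480 + 2460 + 4647 = 35428
CMA at t=8 = (33726 + 35428) / (2·10) = 69154 / 20 = 3457.700

3457.700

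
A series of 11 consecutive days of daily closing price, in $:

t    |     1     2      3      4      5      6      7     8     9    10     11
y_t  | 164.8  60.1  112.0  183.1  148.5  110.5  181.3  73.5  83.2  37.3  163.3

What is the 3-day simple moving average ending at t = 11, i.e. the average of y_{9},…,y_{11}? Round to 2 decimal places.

Sum of periods 9–11: 83.2 + 37.3 + 163.3 = 283.8
Divide by 3: 283.8 / 3 = 94.60

94.60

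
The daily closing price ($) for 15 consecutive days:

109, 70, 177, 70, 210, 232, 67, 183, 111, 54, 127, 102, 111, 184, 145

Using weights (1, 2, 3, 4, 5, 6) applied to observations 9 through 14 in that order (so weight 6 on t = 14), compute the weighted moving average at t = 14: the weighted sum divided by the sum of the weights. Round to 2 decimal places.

Weighted sum: 1·111 + 2·54 + 3·127 + 4·102 + 5·111 + 6·184 = 111 + 108 + 381 + 408 + 555 + 1104 = 2667
Weight total: 1 + 2 + 3 + 4 + 5 + 6 = 21
WMA = 2667 / 21 = 127.00

127.00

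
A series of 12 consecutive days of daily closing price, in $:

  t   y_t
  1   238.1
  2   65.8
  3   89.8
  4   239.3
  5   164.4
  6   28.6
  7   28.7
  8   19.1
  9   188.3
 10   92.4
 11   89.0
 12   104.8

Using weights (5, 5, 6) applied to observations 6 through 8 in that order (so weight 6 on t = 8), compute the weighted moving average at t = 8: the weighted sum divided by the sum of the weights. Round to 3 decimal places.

Weighted sum: 5·28.6 + 5·28.7 + 6·19.1 = 143.0 + 143.5 + 114.6 = 401.1
Weight total: 5 + 5 + 6 = 16
WMA = 401.1 / 16 = 25.069

25.069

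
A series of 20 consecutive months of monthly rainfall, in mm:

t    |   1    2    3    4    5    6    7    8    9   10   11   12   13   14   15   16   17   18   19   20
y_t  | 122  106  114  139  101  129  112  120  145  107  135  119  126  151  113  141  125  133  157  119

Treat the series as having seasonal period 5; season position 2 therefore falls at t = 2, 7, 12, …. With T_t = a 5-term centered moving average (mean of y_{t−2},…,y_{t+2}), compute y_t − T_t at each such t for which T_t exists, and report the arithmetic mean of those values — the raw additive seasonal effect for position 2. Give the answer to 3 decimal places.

Season position 2 occurs at t = 7, 12, 17 (where T_t is defined).
t=7: T_7 = 121.40000; y_7 − T_7 = 112 − 121.40000 = -9.40000
t=12: T_12 = 127.60000; y_12 − T_12 = 119 − 127.60000 = -8.60000
t=17: T_17 = 133.80000; y_17 − T_17 = 125 − 133.80000 = -8.80000
Mean deviation: (-9.40000 + -8.60000 + -8.80000) / 3 = -8.933

-8.933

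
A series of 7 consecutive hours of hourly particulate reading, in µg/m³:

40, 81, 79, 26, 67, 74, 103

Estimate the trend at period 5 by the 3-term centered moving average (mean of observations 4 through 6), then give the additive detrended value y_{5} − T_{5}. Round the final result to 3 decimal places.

11.333

Trend T_5 = (26 + 67 + 74) / 3 = 167/3 = 55.66667
Detrended value: 67 − 55.66667 = 11.333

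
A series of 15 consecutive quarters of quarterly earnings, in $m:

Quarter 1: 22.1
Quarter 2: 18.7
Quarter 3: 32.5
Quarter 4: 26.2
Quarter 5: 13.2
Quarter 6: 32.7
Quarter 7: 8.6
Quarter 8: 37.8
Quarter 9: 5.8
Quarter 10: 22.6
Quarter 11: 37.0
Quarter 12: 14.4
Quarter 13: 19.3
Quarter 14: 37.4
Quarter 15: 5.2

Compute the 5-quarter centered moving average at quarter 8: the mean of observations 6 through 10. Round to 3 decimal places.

21.500

Sum of periods 6–10: 32.7 + 8.6 + 37.8 + 5.8 + 22.6 = 107.5
Divide by 5: 107.5 / 5 = 21.500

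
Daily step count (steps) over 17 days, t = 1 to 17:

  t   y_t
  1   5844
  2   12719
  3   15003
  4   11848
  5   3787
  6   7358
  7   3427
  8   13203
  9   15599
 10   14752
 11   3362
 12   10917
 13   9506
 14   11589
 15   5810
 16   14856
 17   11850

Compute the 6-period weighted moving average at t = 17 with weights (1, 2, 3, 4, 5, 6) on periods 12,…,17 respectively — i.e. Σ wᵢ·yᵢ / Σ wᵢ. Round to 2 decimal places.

Weighted sum: 1·10917 + 2·9506 + 3·11589 + 4·5810 + 5·14856 + 6·11850 = 10917 + 19012 + 34767 + 23240 + 74280 + 71100 = 233316
Weight total: 1 + 2 + 3 + 4 + 5 + 6 = 21
WMA = 233316 / 21 = 11110.29

11110.29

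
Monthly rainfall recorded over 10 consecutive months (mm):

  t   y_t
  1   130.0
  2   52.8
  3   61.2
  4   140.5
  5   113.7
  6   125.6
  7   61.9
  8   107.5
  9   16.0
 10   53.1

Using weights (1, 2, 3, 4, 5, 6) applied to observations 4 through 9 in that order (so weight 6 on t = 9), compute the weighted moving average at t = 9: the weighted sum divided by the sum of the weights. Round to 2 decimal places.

Weighted sum: 1·140.5 + 2·113.7 + 3·125.6 + 4·61.9 + 5·107.5 + 6·16.0 = 140.5 + 227.4 + 376.8 + 247.6 + 537.5 + 96.0 = 1625.8
Weight total: 1 + 2 + 3 + 4 + 5 + 6 = 21
WMA = 1625.8 / 21 = 77.42

77.42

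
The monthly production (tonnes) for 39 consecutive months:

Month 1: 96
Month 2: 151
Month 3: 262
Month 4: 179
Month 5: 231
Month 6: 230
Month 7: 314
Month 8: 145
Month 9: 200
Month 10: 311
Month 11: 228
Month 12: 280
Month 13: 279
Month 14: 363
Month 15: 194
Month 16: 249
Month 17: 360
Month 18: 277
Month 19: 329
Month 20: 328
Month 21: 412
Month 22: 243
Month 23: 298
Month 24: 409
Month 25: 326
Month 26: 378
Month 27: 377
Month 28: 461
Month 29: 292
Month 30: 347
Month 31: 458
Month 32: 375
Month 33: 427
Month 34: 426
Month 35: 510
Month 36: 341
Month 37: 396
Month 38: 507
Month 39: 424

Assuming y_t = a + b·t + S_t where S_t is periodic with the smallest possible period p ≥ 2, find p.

First differences y_{t+1} − y_t: 55, 111, -83, 52, -1, 84, -169, 55, 111, -83, 52, -1, 84, -169, 55, 111, …
The difference pattern repeats every 7 terms and not for any smaller step, so p = 7.

7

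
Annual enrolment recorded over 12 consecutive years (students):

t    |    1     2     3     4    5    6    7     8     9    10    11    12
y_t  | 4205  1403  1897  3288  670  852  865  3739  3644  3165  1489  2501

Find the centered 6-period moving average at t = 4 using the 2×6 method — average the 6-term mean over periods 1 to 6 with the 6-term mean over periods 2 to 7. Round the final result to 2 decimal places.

Sum over 1–6: 4205 + 1403 + 1897 + 3288 + 670 + 852 = 12315
Sum over 2–7: 1403 + 1897 + 3288 + 670 + 852 + 865 = 8975
CMA at t=4 = (12315 + 8975) / (2·6) = 21290 / 12 = 1774.17

1774.17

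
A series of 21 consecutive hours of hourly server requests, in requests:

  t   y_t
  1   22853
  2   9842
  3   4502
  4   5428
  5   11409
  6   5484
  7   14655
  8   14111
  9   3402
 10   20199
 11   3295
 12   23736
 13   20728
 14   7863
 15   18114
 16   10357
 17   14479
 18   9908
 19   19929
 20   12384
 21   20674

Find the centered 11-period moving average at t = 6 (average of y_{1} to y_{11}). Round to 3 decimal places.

Sum of periods 1–11: 22853 + 9842 + 4502 + 5428 + 11409 + 5484 + 14655 + 14111 + 3402 + 20199 + 3295 = 115180
Divide by 11: 115180 / 11 = 10470.909

10470.909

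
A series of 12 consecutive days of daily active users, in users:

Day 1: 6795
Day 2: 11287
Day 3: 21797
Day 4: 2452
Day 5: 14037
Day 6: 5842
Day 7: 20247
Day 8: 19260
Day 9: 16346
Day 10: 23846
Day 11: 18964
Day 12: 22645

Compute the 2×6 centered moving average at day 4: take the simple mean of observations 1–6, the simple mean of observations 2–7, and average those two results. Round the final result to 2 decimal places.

11489.33

Sum over 1–6: 6795 + 11287 + 21797 + 2452 + 14037 + 5842 = 62210
Sum over 2–7: 11287 + 21797 + 2452 + 14037 + 5842 + 20247 = 75662
CMA at t=4 = (62210 + 75662) / (2·6) = 137872 / 12 = 11489.33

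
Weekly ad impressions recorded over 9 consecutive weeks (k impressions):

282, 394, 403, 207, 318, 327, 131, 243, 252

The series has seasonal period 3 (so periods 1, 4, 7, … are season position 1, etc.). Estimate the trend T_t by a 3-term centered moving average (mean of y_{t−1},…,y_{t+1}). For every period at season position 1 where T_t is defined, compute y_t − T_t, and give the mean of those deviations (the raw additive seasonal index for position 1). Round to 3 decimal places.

Season position 1 occurs at t = 4, 7 (where T_t is defined).
t=4: T_4 = 309.33333; y_4 − T_4 = 207 − 309.33333 = -102.33333
t=7: T_7 = 233.66667; y_7 − T_7 = 131 − 233.66667 = -102.66667
Mean deviation: (-102.33333 + -102.66667) / 2 = -102.500

-102.500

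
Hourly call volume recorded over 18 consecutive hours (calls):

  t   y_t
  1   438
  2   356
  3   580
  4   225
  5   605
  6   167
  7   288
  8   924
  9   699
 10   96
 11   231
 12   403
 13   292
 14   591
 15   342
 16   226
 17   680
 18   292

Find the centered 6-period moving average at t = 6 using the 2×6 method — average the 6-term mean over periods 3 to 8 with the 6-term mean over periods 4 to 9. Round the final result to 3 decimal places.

Sum over 3–8: 580 + 225 + 605 + 167 + 288 + 924 = 2789
Sum over 4–9: 225 + 605 + 167 + 288 + 924 + 699 = 2908
CMA at t=6 = (2789 + 2908) / (2·6) = 5697 / 12 = 474.750

474.750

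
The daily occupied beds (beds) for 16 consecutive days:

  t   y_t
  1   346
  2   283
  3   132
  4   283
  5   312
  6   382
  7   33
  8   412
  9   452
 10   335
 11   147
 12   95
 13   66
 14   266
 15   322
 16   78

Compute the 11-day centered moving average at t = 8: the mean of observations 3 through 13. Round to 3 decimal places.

240.818

Sum of periods 3–13: 132 + 283 + 312 + 382 + 33 + 412 + 452 + 335 + 147 + 95 + 66 = 2649
Divide by 11: 2649 / 11 = 240.818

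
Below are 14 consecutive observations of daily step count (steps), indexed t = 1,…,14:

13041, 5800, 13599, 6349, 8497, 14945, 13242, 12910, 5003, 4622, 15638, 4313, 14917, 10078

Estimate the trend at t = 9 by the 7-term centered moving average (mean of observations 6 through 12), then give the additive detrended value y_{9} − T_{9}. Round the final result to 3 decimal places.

-5093.143

Trend T_9 = (14945 + 13242 + 12910 + 5003 + 4622 + 15638 + 4313) / 7 = 70673/7 = 10096.14286
Detrended value: 5003 − 10096.14286 = -5093.143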